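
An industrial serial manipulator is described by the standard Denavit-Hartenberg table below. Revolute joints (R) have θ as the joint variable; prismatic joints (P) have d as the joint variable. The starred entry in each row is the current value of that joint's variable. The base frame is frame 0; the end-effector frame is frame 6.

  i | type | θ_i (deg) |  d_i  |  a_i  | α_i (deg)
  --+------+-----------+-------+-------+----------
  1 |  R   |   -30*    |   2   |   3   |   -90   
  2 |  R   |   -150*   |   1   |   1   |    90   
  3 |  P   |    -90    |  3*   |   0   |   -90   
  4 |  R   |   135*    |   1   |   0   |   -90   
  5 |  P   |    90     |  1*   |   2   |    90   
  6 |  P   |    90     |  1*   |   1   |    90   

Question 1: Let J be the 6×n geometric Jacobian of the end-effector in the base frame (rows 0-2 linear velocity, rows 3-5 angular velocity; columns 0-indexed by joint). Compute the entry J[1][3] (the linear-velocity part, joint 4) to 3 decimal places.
-0.082

axis z_3 = (-0.7500,0.4330,0.5000); lever o_n−o_3 = (1.5045,1.5809,-1.1124)
cross product → J_v[:, 3] = (-1.2721,-0.0820,-1.8371)
J_ω[:, 3] = z_3
entry J[1][3] = -0.0820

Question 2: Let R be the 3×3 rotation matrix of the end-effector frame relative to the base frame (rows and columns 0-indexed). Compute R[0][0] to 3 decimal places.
0.047

End-effector x-axis (col 0 of R) = (0.0474,0.7891,-0.6124)
R[0][0] = 0.0474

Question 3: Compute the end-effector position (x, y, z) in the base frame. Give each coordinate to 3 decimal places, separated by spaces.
after link 1: o_1 = (2.5981, -1.5000, 2.0000)
after link 2: o_2 = (2.3481, -0.2010, 2.5000)
after link 3: o_3 = (1.0490, 0.5490, -0.0981)
after link 4: o_4 = (0.2990, 0.9821, 0.4019)
after link 5: o_5 = (1.8464, 0.9052, -1.2104)
after link 6: o_6 = (2.5535, 2.1299, -1.2104)

2.554 2.130 -1.210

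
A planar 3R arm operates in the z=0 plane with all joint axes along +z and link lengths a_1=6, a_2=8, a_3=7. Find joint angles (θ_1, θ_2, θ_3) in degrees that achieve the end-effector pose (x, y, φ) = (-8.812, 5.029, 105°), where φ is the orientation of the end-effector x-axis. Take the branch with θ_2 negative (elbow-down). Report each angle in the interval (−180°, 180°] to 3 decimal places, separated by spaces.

wrist centre = target − a_3·(cos φ, sin φ) = (-7.0003, -1.7325)
cos θ_2 = (52.0052−6²−8²)/(2·6·8) = -0.4999; θ_2 = -119.9964° (elbow-down)
β = atan2(-1.7325,-7.0003) = -166.0993°; ψ = atan2(-6.9285,2.0004) = -73.8951°
θ_1 = β − ψ = -92.2042°
θ_3 = φ − θ_1 − θ_2 = -42.7994° (wrapped to (-180°,180°])

-92.204 -119.996 -42.799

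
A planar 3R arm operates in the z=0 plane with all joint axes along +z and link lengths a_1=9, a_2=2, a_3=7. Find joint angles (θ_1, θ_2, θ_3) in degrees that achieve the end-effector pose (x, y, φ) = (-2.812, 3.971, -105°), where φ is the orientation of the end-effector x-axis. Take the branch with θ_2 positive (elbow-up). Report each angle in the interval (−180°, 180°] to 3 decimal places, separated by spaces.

90.006 29.969 135.025

wrist centre = target − a_3·(cos φ, sin φ) = (-1.0003, 10.7325)
cos θ_2 = (116.1867−9²−2²)/(2·9·2) = 0.8663; θ_2 = 29.9689° (elbow-up)
β = atan2(10.7325,-1.0003) = 95.3246°; ψ = atan2(0.9991,10.7326) = 5.3181°
θ_1 = β − ψ = 90.0064°
θ_3 = φ − θ_1 − θ_2 = 135.0246° (wrapped to (-180°,180°])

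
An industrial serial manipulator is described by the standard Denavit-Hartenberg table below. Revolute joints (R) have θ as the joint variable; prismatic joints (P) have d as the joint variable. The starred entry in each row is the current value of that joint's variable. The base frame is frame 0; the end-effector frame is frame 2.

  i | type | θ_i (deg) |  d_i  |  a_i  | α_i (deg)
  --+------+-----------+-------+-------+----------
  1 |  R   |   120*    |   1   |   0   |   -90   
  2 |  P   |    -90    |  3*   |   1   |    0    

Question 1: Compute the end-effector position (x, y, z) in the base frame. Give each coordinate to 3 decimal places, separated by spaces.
after link 1: o_1 = (0.0000, 0.0000, 1.0000)
after link 2: o_2 = (-2.5981, -1.5000, 2.0000)

-2.598 -1.500 2.000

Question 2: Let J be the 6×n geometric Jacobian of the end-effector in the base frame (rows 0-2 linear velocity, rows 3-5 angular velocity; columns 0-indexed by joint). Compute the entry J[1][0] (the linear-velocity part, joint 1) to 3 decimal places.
-2.598

axis z_0 = ẑ; lever o_n−o_0 = (-2.5981,-1.5000,2.0000)
cross product → J_v[:, 0] = (1.5000,-2.5981,0.0000)
J_ω[:, 0] = z_0
entry J[1][0] = -2.5981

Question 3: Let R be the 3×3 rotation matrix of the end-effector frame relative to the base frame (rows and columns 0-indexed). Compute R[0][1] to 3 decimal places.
End-effector y-axis (col 1 of R) = (-0.5000,0.8660,-0.0000)
R[0][1] = -0.5000

-0.500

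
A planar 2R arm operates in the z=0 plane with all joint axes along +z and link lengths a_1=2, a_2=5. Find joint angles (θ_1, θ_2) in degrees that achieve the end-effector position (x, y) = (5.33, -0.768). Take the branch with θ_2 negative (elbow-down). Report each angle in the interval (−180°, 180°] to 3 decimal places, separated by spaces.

cos θ_2 = (28.9987−2²−5²)/(2·2·5) = -0.0001; θ_2 = -90.0037° (elbow-down)
β = atan2(-0.7680,5.3300) = -8.1993°; ψ = atan2(-5.0000,1.9997) = -68.2017°
θ_1 = β − ψ = 60.0024°

60.002 -90.004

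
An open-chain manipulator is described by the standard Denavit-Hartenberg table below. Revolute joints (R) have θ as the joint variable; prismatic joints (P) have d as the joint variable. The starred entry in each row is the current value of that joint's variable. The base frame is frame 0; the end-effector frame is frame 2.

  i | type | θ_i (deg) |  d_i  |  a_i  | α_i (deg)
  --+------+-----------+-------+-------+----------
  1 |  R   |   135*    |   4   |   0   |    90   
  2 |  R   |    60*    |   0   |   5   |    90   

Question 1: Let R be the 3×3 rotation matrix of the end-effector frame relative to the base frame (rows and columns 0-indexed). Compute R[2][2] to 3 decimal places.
End-effector z-axis (col 2 of R) = (-0.6124,0.6124,-0.5000)
R[2][2] = -0.5000

-0.500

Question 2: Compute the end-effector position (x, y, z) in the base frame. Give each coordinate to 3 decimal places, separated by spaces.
after link 1: o_1 = (0.0000, 0.0000, 4.0000)
after link 2: o_2 = (-1.7678, 1.7678, 8.3301)

-1.768 1.768 8.330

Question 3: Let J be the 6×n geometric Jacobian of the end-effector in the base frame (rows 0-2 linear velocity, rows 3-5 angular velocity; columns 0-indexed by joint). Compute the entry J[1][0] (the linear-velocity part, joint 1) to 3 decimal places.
-1.768

axis z_0 = ẑ; lever o_n−o_0 = (-1.7678,1.7678,8.3301)
cross product → J_v[:, 0] = (-1.7678,-1.7678,0.0000)
J_ω[:, 0] = z_0
entry J[1][0] = -1.7678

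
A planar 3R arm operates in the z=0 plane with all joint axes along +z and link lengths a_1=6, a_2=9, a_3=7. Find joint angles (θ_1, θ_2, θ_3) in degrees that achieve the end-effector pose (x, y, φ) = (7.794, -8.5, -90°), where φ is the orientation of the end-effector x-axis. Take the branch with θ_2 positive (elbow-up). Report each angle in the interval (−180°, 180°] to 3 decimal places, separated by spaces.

-90.002 120.002 -120.000

wrist centre = target − a_3·(cos φ, sin φ) = (7.7940, -1.5000)
cos θ_2 = (62.9964−6²−9²)/(2·6·9) = -0.5000; θ_2 = 120.0022° (elbow-up)
β = atan2(-1.5000,7.7940) = -10.8937°; ψ = atan2(7.7941,1.4997) = 79.1085°
θ_1 = β − ψ = -90.0022°
θ_3 = φ − θ_1 − θ_2 = -120.0000° (wrapped to (-180°,180°])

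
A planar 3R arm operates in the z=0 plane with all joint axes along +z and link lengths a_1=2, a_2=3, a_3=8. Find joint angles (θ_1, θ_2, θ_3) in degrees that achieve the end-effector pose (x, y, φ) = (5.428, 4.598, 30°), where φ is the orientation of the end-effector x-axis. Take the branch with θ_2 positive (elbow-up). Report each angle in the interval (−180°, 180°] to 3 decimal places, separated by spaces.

wrist centre = target − a_3·(cos φ, sin φ) = (-1.5002, 0.5980)
cos θ_2 = (2.6082−2²−3²)/(2·2·3) = -0.8660; θ_2 = 149.9950° (elbow-up)
β = atan2(0.5980,-1.5002) = 158.2671°; ψ = atan2(1.5002,-0.5979) = 111.7308°
θ_1 = β − ψ = 46.5363°
θ_3 = φ − θ_1 − θ_2 = -166.5314° (wrapped to (-180°,180°])

46.536 149.995 -166.531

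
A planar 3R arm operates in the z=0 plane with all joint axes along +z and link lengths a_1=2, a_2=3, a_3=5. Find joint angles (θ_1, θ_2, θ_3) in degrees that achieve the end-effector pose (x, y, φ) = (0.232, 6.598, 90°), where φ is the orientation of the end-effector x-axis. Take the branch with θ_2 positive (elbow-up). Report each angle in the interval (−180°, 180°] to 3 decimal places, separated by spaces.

-30.002 150.003 -30.000

wrist centre = target − a_3·(cos φ, sin φ) = (0.2320, 1.5980)
cos θ_2 = (2.6074−2²−3²)/(2·2·3) = -0.8660; θ_2 = 150.0026° (elbow-up)
β = atan2(1.5980,0.2320) = 81.7394°; ψ = atan2(1.4999,-0.5981) = 111.7418°
θ_1 = β − ψ = -30.0023°
θ_3 = φ − θ_1 − θ_2 = -30.0002° (wrapped to (-180°,180°])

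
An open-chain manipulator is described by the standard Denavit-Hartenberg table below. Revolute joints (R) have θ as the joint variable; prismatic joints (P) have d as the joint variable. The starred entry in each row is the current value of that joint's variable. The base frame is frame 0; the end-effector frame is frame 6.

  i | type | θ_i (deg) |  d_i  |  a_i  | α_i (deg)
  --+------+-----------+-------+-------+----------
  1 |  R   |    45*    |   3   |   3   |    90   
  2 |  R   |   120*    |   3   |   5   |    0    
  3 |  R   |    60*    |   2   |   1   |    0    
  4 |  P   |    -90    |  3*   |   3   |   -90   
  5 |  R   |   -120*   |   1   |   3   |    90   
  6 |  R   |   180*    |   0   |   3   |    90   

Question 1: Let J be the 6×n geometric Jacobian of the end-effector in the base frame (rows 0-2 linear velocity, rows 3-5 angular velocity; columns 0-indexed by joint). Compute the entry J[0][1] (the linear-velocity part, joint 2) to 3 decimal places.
axis z_1 = (0.7071,-0.7071,0.0000); lever o_n−o_1 = (2.4749,-8.8388,7.3301)
cross product → J_v[:, 1] = (-5.1832,-5.1832,-4.5000)
J_ω[:, 1] = z_1
entry J[0][1] = -5.1832

-5.183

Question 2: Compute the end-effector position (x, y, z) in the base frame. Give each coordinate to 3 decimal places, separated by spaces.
4.596 -6.718 10.330

after link 1: o_1 = (2.1213, 2.1213, 3.0000)
after link 2: o_2 = (2.4749, -1.7678, 7.3301)
after link 3: o_3 = (3.1820, -3.8891, 7.3301)
after link 4: o_4 = (5.3033, -6.0104, 10.3301)
after link 5: o_5 = (6.4333, -8.5546, 8.8301)
after link 6: o_6 = (4.5962, -6.7175, 10.3301)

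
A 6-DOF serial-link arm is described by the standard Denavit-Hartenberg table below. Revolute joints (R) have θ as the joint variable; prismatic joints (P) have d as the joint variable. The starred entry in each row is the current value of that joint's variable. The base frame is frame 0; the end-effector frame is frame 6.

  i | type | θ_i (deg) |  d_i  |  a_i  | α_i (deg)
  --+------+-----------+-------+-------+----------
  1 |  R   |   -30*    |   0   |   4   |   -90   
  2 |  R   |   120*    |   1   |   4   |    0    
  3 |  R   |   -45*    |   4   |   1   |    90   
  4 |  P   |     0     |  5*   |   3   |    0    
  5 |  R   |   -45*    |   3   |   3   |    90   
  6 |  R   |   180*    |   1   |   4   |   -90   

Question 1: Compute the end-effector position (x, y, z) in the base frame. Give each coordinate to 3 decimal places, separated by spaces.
after link 1: o_1 = (3.4641, -2.0000, 0.0000)
after link 2: o_2 = (2.2321, -0.1340, -3.4641)
after link 3: o_3 = (4.4562, 3.2007, -4.4300)
after link 4: o_4 = (9.3112, 0.3977, -6.0337)
after link 5: o_5 = (11.2356, -3.1629, -7.3063)
after link 6: o_6 = (11.5038, -0.8682, -3.8912)

11.504 -0.868 -3.891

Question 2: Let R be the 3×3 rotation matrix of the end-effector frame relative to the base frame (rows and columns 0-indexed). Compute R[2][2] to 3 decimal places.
-0.259

End-effector z-axis (col 2 of R) = (-0.8365,0.4830,-0.2588)
R[2][2] = -0.2588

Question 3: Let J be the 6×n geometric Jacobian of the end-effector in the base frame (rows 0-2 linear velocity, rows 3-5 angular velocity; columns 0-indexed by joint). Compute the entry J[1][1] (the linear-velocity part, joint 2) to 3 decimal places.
1.946

axis z_1 = (0.5000,0.8660,0.0000); lever o_n−o_1 = (8.0397,1.1318,-3.8912)
cross product → J_v[:, 1] = (-3.3699,1.9456,-6.3967)
J_ω[:, 1] = z_1
entry J[1][1] = 1.9456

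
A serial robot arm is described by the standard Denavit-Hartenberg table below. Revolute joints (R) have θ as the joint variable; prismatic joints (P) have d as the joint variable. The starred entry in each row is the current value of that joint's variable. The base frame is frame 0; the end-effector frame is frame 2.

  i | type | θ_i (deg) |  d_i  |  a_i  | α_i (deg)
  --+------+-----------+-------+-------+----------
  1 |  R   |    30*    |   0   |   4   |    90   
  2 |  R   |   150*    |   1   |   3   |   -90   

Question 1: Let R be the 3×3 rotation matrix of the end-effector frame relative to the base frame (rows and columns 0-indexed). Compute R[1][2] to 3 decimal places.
-0.250

End-effector z-axis (col 2 of R) = (-0.4330,-0.2500,-0.8660)
R[1][2] = -0.2500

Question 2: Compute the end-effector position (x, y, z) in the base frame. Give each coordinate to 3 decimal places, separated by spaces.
after link 1: o_1 = (3.4641, 2.0000, 0.0000)
after link 2: o_2 = (1.7141, -0.1651, 1.5000)

1.714 -0.165 1.500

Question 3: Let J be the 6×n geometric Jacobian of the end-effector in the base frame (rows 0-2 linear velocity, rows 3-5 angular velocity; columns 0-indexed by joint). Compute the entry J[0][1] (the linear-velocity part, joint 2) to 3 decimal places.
axis z_1 = (0.5000,-0.8660,0.0000); lever o_n−o_1 = (-1.7500,-2.1651,1.5000)
cross product → J_v[:, 1] = (-1.2990,-0.7500,-2.5981)
J_ω[:, 1] = z_1
entry J[0][1] = -1.2990

-1.299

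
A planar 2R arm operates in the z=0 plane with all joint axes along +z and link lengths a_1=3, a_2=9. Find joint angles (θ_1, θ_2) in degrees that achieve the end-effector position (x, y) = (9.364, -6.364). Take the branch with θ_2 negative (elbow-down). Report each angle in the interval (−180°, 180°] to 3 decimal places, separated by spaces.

cos θ_2 = (128.1850−3²−9²)/(2·3·9) = 0.7071; θ_2 = -44.9982° (elbow-down)
β = atan2(-6.3640,9.3640) = -34.2010°; ψ = atan2(-6.3638,9.3642) = -34.1995°
θ_1 = β − ψ = -0.0015°

-0.001 -44.998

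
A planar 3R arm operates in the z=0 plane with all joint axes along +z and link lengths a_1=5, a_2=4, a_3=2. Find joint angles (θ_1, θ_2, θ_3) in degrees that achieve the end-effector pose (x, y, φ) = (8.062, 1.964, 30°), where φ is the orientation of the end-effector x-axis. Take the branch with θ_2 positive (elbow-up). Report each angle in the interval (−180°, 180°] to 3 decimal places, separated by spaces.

-30.002 90.004 -30.001

wrist centre = target − a_3·(cos φ, sin φ) = (6.3299, 0.9640)
cos θ_2 = (40.9976−5²−4²)/(2·5·4) = -0.0001; θ_2 = 90.0035° (elbow-up)
β = atan2(0.9640,6.3299) = 8.6591°; ψ = atan2(4.0000,4.9998) = 38.6612°
θ_1 = β − ψ = -30.0020°
θ_3 = φ − θ_1 − θ_2 = -30.0015° (wrapped to (-180°,180°])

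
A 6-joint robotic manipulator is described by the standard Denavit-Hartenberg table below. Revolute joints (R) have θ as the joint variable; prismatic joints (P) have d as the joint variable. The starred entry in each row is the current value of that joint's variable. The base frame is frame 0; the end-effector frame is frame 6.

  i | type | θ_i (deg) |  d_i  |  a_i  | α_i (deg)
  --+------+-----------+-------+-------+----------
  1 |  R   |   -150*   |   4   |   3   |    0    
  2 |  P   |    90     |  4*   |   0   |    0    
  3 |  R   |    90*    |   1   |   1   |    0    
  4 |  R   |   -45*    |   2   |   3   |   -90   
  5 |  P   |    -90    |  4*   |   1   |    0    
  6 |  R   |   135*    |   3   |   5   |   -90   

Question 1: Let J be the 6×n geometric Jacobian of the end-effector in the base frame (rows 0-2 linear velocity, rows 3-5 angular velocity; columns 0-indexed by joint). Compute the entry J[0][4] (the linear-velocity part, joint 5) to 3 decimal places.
0.259

prismatic axis z_4 = (0.2588,0.9659,0.0000)
J_v[:, 4] = z_4; J_ω[:, 4] = (0,0,0)
entry J[0][4] = 0.2588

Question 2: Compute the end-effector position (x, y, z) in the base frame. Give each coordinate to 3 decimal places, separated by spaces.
6.393 4.070 8.464

after link 1: o_1 = (-2.5981, -1.5000, 4.0000)
after link 2: o_2 = (-2.5981, -1.5000, 8.0000)
after link 3: o_3 = (-1.7321, -1.0000, 9.0000)
after link 4: o_4 = (1.1657, -1.7765, 11.0000)
after link 5: o_5 = (2.2010, 2.0872, 12.0000)
after link 6: o_6 = (6.3925, 4.0700, 8.4645)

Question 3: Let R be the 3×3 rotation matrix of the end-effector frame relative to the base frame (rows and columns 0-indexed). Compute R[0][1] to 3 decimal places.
End-effector y-axis (col 1 of R) = (-0.2588,-0.9659,-0.0000)
R[0][1] = -0.2588

-0.259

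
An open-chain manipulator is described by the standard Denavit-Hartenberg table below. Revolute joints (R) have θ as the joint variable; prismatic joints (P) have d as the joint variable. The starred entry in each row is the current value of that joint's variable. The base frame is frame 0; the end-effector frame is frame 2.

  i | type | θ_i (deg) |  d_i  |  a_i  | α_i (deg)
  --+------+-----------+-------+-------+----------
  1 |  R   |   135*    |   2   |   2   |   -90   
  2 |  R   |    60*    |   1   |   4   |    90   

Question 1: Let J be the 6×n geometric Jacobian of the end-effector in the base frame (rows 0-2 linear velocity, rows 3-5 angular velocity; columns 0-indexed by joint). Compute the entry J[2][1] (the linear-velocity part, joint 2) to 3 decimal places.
-2.000

axis z_1 = (-0.7071,-0.7071,0.0000); lever o_n−o_1 = (-2.1213,0.7071,-3.4641)
cross product → J_v[:, 1] = (2.4495,-2.4495,-2.0000)
J_ω[:, 1] = z_1
entry J[2][1] = -2.0000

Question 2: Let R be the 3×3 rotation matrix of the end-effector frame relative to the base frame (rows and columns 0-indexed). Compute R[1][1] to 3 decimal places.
End-effector y-axis (col 1 of R) = (-0.7071,-0.7071,0.0000)
R[1][1] = -0.7071

-0.707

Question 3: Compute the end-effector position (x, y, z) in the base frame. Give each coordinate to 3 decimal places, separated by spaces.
-3.536 2.121 -1.464

after link 1: o_1 = (-1.4142, 1.4142, 2.0000)
after link 2: o_2 = (-3.5355, 2.1213, -1.4641)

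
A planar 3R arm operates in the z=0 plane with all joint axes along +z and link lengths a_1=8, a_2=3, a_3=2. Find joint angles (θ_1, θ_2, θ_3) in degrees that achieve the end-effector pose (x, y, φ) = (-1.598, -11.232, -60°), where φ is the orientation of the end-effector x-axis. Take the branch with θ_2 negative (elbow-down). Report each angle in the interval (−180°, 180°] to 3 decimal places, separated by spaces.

wrist centre = target − a_3·(cos φ, sin φ) = (-2.5980, -9.4999)
cos θ_2 = (96.9986−8²−3²)/(2·8·3) = 0.5000; θ_2 = -60.0019° (elbow-down)
β = atan2(-9.4999,-2.5980) = -105.2950°; ψ = atan2(-2.5981,9.4999) = -15.2958°
θ_1 = β − ψ = -89.9992°
θ_3 = φ − θ_1 − θ_2 = 90.0011° (wrapped to (-180°,180°])

-89.999 -60.002 90.001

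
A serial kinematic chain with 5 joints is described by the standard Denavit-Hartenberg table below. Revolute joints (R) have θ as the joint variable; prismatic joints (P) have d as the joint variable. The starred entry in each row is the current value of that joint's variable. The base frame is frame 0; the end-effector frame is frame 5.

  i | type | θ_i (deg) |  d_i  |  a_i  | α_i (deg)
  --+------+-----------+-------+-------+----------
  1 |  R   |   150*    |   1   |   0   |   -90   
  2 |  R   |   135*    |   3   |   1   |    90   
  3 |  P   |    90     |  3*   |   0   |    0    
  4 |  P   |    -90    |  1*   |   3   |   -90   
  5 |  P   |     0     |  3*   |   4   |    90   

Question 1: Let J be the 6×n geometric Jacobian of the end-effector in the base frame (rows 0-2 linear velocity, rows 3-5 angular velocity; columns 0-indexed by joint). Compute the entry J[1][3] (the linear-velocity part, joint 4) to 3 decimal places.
0.354

prismatic axis z_3 = (-0.6124,0.3536,-0.7071)
J_v[:, 3] = z_3; J_ω[:, 3] = (0,0,0)
entry J[1][3] = 0.3536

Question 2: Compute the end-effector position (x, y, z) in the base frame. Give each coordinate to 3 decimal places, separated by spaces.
-0.551 -6.610 -7.485

after link 1: o_1 = (0.0000, 0.0000, 1.0000)
after link 2: o_2 = (-0.8876, -2.9516, 0.2929)
after link 3: o_3 = (-2.7247, -1.8910, -1.8284)
after link 4: o_4 = (-1.5000, -2.5981, -4.6569)
after link 5: o_5 = (-0.5505, -6.6104, -7.4853)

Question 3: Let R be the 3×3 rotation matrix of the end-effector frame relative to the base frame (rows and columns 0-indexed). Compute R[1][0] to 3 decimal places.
-0.354

End-effector x-axis (col 0 of R) = (0.6124,-0.3536,-0.7071)
R[1][0] = -0.3536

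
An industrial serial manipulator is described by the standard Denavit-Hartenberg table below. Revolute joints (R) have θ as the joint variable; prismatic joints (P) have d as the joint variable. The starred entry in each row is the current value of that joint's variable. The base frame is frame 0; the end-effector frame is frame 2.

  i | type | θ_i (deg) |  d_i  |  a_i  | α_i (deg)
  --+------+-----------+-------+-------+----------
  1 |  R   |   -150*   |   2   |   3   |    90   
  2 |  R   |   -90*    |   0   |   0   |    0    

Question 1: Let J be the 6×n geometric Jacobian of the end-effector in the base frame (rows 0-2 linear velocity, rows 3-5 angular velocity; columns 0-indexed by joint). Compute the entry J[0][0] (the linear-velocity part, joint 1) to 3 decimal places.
1.500

axis z_0 = ẑ; lever o_n−o_0 = (-2.5981,-1.5000,2.0000)
cross product → J_v[:, 0] = (1.5000,-2.5981,0.0000)
J_ω[:, 0] = z_0
entry J[0][0] = 1.5000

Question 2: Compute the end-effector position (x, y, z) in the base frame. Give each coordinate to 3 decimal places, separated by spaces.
after link 1: o_1 = (-2.5981, -1.5000, 2.0000)
after link 2: o_2 = (-2.5981, -1.5000, 2.0000)

-2.598 -1.500 2.000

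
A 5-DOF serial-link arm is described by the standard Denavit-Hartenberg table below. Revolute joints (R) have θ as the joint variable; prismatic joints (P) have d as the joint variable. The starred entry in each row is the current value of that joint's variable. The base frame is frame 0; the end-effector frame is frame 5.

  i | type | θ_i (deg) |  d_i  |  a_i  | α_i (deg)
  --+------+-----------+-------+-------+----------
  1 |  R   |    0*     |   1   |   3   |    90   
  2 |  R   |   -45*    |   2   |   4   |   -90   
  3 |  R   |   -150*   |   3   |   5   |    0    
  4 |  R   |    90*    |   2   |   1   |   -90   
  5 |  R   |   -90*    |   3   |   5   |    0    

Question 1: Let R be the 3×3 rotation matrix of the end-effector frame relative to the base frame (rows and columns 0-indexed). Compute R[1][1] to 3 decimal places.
-0.866

End-effector y-axis (col 1 of R) = (0.3536,-0.8660,-0.3536)
R[1][1] = -0.8660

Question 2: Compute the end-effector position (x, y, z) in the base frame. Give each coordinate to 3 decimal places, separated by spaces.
after link 1: o_1 = (3.0000, 0.0000, 1.0000)
after link 2: o_2 = (5.8284, -2.0000, -1.8284)
after link 3: o_3 = (4.8879, -4.5000, 3.3548)
after link 4: o_4 = (6.6557, -5.3660, 4.4154)
after link 5: o_5 = (12.0283, -3.8660, 6.1138)

12.028 -3.866 6.114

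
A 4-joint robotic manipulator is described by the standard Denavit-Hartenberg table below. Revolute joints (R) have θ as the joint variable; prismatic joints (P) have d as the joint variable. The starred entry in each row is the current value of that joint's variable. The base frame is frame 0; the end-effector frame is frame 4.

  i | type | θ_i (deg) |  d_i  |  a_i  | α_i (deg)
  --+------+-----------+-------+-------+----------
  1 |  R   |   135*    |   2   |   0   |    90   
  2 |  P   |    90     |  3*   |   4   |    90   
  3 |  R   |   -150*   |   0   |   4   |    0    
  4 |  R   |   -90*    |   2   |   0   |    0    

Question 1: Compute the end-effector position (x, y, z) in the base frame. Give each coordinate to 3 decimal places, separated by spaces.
-0.707 2.121 2.536

after link 1: o_1 = (0.0000, 0.0000, 2.0000)
after link 2: o_2 = (2.1213, 2.1213, 6.0000)
after link 3: o_3 = (0.7071, 0.7071, 2.5359)
after link 4: o_4 = (-0.7071, 2.1213, 2.5359)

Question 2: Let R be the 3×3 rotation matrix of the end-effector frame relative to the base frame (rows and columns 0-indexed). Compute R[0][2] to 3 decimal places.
-0.707

End-effector z-axis (col 2 of R) = (-0.7071,0.7071,-0.0000)
R[0][2] = -0.7071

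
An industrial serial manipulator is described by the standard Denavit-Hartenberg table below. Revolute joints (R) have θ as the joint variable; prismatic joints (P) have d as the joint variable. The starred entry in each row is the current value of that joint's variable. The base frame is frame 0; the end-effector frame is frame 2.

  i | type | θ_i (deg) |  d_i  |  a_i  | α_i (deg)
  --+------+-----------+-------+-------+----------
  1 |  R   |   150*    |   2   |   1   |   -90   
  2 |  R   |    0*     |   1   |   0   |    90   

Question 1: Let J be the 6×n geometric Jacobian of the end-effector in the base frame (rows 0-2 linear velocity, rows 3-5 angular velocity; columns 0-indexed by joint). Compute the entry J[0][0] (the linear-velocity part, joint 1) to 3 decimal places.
0.366

axis z_0 = ẑ; lever o_n−o_0 = (-1.3660,-0.3660,2.0000)
cross product → J_v[:, 0] = (0.3660,-1.3660,0.0000)
J_ω[:, 0] = z_0
entry J[0][0] = 0.3660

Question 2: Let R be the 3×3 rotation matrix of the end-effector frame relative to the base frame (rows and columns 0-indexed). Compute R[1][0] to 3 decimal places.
End-effector x-axis (col 0 of R) = (-0.8660,0.5000,0.0000)
R[1][0] = 0.5000

0.500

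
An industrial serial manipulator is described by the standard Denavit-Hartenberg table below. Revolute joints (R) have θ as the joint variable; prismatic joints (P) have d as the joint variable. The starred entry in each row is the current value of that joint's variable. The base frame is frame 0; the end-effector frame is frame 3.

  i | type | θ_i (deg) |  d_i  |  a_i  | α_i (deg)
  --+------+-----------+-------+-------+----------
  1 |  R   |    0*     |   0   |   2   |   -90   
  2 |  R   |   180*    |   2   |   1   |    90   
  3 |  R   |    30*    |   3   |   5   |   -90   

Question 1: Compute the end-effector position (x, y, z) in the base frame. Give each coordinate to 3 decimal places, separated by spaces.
-3.330 4.500 -3.000

after link 1: o_1 = (2.0000, 0.0000, 0.0000)
after link 2: o_2 = (1.0000, 2.0000, 0.0000)
after link 3: o_3 = (-3.3301, 4.5000, -3.0000)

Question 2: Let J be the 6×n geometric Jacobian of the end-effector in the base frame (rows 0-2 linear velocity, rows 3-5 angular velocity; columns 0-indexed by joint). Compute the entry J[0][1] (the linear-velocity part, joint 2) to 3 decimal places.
-3.000

axis z_1 = (0.0000,1.0000,0.0000); lever o_n−o_1 = (-5.3301,4.5000,-3.0000)
cross product → J_v[:, 1] = (-3.0000,-0.0000,5.3301)
J_ω[:, 1] = z_1
entry J[0][1] = -3.0000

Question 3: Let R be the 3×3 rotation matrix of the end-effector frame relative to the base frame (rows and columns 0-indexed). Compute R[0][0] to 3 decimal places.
-0.866

End-effector x-axis (col 0 of R) = (-0.8660,0.5000,-0.0000)
R[0][0] = -0.8660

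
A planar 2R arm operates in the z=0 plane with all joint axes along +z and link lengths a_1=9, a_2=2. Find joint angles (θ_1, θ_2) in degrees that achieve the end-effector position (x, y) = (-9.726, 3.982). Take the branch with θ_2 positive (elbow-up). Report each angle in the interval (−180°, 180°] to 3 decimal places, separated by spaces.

cos θ_2 = (110.4514−9²−2²)/(2·9·2) = 0.7070; θ_2 = 45.0100° (elbow-up)
β = atan2(3.9820,-9.7260) = 157.7349°; ψ = atan2(1.4145,10.4140) = 7.7348°
θ_1 = β − ψ = 150.0001°

150.000 45.010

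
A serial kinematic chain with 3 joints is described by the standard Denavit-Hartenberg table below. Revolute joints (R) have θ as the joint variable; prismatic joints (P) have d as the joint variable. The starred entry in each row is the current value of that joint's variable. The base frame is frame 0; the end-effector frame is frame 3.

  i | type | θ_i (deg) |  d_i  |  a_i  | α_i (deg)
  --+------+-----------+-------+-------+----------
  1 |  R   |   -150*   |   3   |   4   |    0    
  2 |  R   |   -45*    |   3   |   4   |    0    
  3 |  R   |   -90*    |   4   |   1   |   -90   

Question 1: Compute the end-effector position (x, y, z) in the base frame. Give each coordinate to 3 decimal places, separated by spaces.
after link 1: o_1 = (-3.4641, -2.0000, 3.0000)
after link 2: o_2 = (-7.3278, -0.9647, 6.0000)
after link 3: o_3 = (-7.0690, 0.0012, 10.0000)

-7.069 0.001 10.000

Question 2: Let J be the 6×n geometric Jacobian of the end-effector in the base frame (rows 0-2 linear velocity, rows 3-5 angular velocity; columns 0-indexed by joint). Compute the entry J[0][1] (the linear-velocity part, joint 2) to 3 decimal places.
-2.001

axis z_1 = (0.0000,0.0000,1.0000); lever o_n−o_1 = (-3.6049,2.0012,7.0000)
cross product → J_v[:, 1] = (-2.0012,-3.6049,0.0000)
J_ω[:, 1] = z_1
entry J[0][1] = -2.0012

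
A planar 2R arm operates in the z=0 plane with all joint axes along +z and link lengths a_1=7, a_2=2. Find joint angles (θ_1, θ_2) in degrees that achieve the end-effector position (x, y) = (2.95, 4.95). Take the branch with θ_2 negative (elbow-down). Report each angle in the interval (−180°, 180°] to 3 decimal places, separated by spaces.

73.416 -134.988

cos θ_2 = (33.2050−7²−2²)/(2·7·2) = -0.7070; θ_2 = -134.9885° (elbow-down)
β = atan2(4.9500,2.9500) = 59.2068°; ψ = atan2(-1.4145,5.5861) = -14.2097°
θ_1 = β − ψ = 73.4165°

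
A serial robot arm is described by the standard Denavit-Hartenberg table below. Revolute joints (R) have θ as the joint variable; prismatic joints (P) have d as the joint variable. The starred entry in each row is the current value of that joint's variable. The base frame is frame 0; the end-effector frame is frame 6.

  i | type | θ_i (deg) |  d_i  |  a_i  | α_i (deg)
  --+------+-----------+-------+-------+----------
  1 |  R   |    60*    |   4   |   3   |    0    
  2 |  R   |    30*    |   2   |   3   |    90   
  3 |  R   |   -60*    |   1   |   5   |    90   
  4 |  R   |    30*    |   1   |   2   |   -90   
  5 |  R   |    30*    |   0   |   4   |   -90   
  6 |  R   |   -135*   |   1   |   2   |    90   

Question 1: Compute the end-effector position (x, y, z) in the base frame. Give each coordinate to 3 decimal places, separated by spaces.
5.594 10.367 0.057

after link 1: o_1 = (1.5000, 2.5981, 4.0000)
after link 2: o_2 = (1.5000, 5.5981, 6.0000)
after link 3: o_3 = (2.5000, 8.0981, 1.6699)
after link 4: o_4 = (3.5000, 8.0981, -0.3301)
after link 5: o_5 = (5.2321, 11.3301, -1.9282)
after link 6: o_6 = (5.5944, 10.3674, 0.0572)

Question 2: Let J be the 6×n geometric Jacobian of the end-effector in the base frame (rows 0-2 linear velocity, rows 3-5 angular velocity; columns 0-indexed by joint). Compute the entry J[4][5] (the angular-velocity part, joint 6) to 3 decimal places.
axis z_5 = (-0.2500,0.5335,0.8080); lever o_n−o_5 = (0.3624,-0.9628,1.9854)
cross product → J_v[:, 5] = (1.8371,0.7891,0.0474)
J_ω[:, 5] = z_5
entry J[4][5] = 0.5335

0.533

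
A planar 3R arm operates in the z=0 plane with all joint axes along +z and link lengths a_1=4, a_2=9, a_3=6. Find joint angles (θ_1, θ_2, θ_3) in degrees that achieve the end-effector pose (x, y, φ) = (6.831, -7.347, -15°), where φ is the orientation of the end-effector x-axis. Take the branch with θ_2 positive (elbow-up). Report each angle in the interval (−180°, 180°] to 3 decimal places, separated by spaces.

149.990 150.004 45.006

wrist centre = target − a_3·(cos φ, sin φ) = (1.0354, -5.7941)
cos θ_2 = (34.6436−4²−9²)/(2·4·9) = -0.8661; θ_2 = 150.0041° (elbow-up)
β = atan2(-5.7941,1.0354) = -79.8678°; ψ = atan2(4.4994,-3.7946) = 130.1423°
θ_1 = β − ψ = -210.0100°
θ_3 = φ − θ_1 − θ_2 = 45.0059° (wrapped to (-180°,180°])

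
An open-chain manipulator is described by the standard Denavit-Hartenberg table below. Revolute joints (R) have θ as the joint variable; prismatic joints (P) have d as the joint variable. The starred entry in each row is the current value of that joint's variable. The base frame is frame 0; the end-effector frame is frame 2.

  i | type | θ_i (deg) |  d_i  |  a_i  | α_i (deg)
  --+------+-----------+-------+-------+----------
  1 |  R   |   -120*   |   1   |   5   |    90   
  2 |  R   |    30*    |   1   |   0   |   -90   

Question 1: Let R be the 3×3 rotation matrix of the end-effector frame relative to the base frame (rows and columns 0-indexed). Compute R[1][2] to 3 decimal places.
0.433

End-effector z-axis (col 2 of R) = (0.2500,0.4330,0.8660)
R[1][2] = 0.4330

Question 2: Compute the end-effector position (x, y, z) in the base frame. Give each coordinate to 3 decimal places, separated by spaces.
after link 1: o_1 = (-2.5000, -4.3301, 1.0000)
after link 2: o_2 = (-3.3660, -3.8301, 1.0000)

-3.366 -3.830 1.000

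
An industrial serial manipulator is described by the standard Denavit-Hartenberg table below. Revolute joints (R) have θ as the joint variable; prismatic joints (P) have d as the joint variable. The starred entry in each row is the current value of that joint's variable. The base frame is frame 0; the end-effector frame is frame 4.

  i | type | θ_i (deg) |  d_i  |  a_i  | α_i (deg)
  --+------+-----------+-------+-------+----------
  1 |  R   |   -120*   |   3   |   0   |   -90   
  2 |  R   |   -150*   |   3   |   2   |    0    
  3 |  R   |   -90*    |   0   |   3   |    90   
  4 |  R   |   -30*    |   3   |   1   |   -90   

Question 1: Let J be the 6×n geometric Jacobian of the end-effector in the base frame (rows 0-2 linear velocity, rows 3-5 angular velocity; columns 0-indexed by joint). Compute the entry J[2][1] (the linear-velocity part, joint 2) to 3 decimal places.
axis z_1 = (0.8660,-0.5000,0.0000); lever o_n−o_1 = (2.6986,-0.3260,-3.8481)
cross product → J_v[:, 1] = (1.9240,3.3325,1.0670)
J_ω[:, 1] = z_1
entry J[2][1] = 1.0670

1.067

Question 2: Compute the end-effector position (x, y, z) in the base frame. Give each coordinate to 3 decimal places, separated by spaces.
2.699 -0.326 -0.848

after link 1: o_1 = (0.0000, 0.0000, 3.0000)
after link 2: o_2 = (3.4641, 0.0000, 4.0000)
after link 3: o_3 = (4.2141, 1.2990, 1.4019)
after link 4: o_4 = (2.6986, -0.3260, -0.8481)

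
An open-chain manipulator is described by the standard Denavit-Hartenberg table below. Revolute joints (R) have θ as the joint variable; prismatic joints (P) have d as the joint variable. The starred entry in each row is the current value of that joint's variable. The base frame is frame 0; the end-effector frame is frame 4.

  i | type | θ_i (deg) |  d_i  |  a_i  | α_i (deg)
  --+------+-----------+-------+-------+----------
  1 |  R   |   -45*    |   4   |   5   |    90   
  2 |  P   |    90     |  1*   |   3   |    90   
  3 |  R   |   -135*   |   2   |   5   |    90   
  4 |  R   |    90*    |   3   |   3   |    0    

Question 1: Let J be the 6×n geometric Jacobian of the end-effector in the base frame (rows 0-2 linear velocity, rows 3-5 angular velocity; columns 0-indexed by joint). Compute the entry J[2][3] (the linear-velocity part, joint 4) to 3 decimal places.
2.121

axis z_3 = (-0.5000,-0.5000,-0.7071); lever o_n−o_3 = (0.6213,-3.6213,-2.1213)
cross product → J_v[:, 3] = (-1.5000,-1.5000,2.1213)
J_ω[:, 3] = z_3
entry J[2][3] = 2.1213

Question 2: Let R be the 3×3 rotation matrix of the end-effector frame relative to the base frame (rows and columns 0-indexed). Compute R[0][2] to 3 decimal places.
-0.500

End-effector z-axis (col 2 of R) = (-0.5000,-0.5000,-0.7071)
R[0][2] = -0.5000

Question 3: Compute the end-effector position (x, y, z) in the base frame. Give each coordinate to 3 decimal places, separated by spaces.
7.364 -6.778 1.343

after link 1: o_1 = (3.5355, -3.5355, 4.0000)
after link 2: o_2 = (2.8284, -4.2426, 7.0000)
after link 3: o_3 = (6.7426, -3.1569, 3.4645)
after link 4: o_4 = (7.3640, -6.7782, 1.3431)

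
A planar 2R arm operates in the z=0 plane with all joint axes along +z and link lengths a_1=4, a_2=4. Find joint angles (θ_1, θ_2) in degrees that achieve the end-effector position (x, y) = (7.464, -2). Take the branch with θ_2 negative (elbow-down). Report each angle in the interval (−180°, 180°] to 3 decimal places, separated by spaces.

0.003 -30.005

cos θ_2 = (59.7113−4²−4²)/(2·4·4) = 0.8660; θ_2 = -30.0054° (elbow-down)
β = atan2(-2.0000,7.4640) = -15.0002°; ψ = atan2(-2.0003,7.4639) = -15.0027°
θ_1 = β − ψ = 0.0025°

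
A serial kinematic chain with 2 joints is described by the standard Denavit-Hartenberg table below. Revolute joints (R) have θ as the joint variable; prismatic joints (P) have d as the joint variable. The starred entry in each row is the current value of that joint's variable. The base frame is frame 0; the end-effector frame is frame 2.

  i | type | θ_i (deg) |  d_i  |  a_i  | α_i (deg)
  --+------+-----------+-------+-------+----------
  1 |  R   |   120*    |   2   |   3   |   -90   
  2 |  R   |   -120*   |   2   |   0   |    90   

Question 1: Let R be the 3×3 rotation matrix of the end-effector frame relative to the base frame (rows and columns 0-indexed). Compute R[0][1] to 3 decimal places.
-0.866

End-effector y-axis (col 1 of R) = (-0.8660,-0.5000,0.0000)
R[0][1] = -0.8660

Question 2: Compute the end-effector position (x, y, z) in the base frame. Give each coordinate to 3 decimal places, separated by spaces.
after link 1: o_1 = (-1.5000, 2.5981, 2.0000)
after link 2: o_2 = (-3.2321, 1.5981, 2.0000)

-3.232 1.598 2.000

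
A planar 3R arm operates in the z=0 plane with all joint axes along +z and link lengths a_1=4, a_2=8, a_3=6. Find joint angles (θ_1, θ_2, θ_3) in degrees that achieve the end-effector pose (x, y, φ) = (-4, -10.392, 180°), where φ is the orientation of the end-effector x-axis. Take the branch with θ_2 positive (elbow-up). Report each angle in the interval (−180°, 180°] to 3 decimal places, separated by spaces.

wrist centre = target − a_3·(cos φ, sin φ) = (2.0000, -10.3920)
cos θ_2 = (111.9937−4²−8²)/(2·4·8) = 0.4999; θ_2 = 60.0065° (elbow-up)
β = atan2(-10.3920,2.0000) = -79.1063°; ψ = atan2(6.9287,7.9992) = 40.8981°
θ_1 = β − ψ = -120.0044°
θ_3 = φ − θ_1 − θ_2 = -120.0022° (wrapped to (-180°,180°])

-120.004 60.007 -120.002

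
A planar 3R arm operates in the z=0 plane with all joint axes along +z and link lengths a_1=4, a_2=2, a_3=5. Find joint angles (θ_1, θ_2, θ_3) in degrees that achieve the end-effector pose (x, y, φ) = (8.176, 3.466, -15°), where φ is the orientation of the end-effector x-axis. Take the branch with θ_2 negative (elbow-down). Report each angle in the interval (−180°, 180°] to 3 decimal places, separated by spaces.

wrist centre = target − a_3·(cos φ, sin φ) = (3.3464, 4.7601)
cos θ_2 = (33.8567−4²−2²)/(2·4·2) = 0.8660; θ_2 = -29.9979° (elbow-down)
β = atan2(4.7601,3.3464) = 54.8926°; ψ = atan2(-0.9999,5.7321) = -9.8954°
θ_1 = β − ψ = 64.7880°
θ_3 = φ − θ_1 − θ_2 = -49.7901° (wrapped to (-180°,180°])

64.788 -29.998 -49.790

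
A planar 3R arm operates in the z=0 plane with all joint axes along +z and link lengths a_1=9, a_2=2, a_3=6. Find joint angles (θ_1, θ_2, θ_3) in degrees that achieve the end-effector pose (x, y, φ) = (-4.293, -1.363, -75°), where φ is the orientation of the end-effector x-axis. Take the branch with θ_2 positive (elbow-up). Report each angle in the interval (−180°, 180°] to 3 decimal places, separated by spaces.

wrist centre = target − a_3·(cos φ, sin φ) = (-5.8459, 4.4326)
cos θ_2 = (53.8223−9²−2²)/(2·9·2) = -0.8660; θ_2 = 150.0026° (elbow-up)
β = atan2(4.4326,-5.8459) = 142.8295°; ψ = atan2(0.9999,7.2679) = 7.8336°
θ_1 = β − ψ = 134.9959°
θ_3 = φ − θ_1 − θ_2 = 0.0015° (wrapped to (-180°,180°])

134.996 150.003 0.001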